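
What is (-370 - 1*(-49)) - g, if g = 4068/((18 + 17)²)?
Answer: -397293/1225 ≈ -324.32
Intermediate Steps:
g = 4068/1225 (g = 4068/(35²) = 4068/1225 ≈ 3.3208)
(-370 - 1*(-49)) - g = (-370 - 1*(-49)) - 1*4068/1225 = (-370 + 49) - 4068/1225 = -321 - 4068/1225 = -397293/1225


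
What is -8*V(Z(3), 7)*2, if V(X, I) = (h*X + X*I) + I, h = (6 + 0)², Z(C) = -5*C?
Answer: 10208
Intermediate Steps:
h = 36 (h = 6² = 36)
V(X, I) = I + 36*X + I*X (V(X, I) = (36*X + X*I) + I = (36*X + I*X) + I = I + 36*X + I*X)
-8*V(Z(3), 7)*2 = -8*(7 + 36*(-5*3) + 7*(-5*3))*2 = -8*(7 + 36*(-15) + 7*(-15))*2 = -8*(7 - 540 - 105)*2 = -8*(-638)*2 = 5104*2 = 10208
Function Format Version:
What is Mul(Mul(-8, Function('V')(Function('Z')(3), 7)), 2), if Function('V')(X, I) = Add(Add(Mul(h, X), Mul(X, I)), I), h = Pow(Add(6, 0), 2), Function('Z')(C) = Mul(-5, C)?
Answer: 10208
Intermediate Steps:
h = 36 (h = Pow(6, 2) = 36)
Function('V')(X, I) = Add(I, Mul(36, X), Mul(I, X)) (Function('V')(X, I) = Add(Add(Mul(36, X), Mul(X, I)), I) = Add(Add(Mul(36, X), Mul(I, X)), I) = Add(I, Mul(36, X), Mul(I, X)))
Mul(Mul(-8, Function('V')(Function('Z')(3), 7)), 2) = Mul(Mul(-8, Add(7, Mul(36, Mul(-5, 3)), Mul(7, Mul(-5, 3)))), 2) = Mul(Mul(-8, Add(7, Mul(36, -15), Mul(7, -15))), 2) = Mul(Mul(-8, Add(7, -540, -105)), 2) = Mul(Mul(-8, -638), 2) = Mul(5104, 2) = 10208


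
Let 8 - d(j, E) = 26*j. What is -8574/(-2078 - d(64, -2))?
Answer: 4287/211 ≈ 20.318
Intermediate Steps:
d(j, E) = 8 - 26*j
-8574/(-2078 - d(64, -2)) = -8574/(-2078 - (8 - 26*64)) = -8574/(-2078 - (8 - 1664)) = -8574/(-2078 - 1*(-1656)) = -8574/(-2078 + 1656) = -8574/(-422) = -8574*(-1/422) = 4287/211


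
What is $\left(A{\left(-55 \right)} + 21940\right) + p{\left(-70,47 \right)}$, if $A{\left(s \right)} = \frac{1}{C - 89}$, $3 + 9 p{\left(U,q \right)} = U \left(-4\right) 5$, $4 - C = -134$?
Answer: $\frac{9744002}{441} \approx 22095.0$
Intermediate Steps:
$C = 138$ ($C = 4 - -134 = 4 + 134 = 138$)
$p{\left(U,q \right)} = - \frac{1}{3} - \frac{20 U}{9}$ ($p{\left(U,q \right)} = - \frac{1}{3} + \frac{U \left(-4\right) 5}{9} = - \frac{1}{3} + \frac{- 4 U 5}{9} = - \frac{1}{3} + \frac{\left(-20\right) U}{9} = - \frac{1}{3} - \frac{20 U}{9}$)
$A{\left(s \right)} = \frac{1}{49}$ ($A{\left(s \right)} = \frac{1}{138 - 89} = \frac{1}{49}$)
$\left(A{\left(-55 \right)} + 21940\right) + p{\left(-70,47 \right)} = \left(\frac{1}{49} + 21940\right) - - \frac{1397}{9} = \frac{1075061}{49} + \left(- \frac{1}{3} + \frac{1400}{9}\right) = \frac{1075061}{49} + \frac{1397}{9} = \frac{9744002}{441}$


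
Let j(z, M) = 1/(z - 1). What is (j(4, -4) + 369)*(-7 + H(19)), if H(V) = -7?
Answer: -15512/3 ≈ -5170.7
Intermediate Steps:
j(z, M) = 1/(-1 + z)
(j(4, -4) + 369)*(-7 + H(19)) = (1/(-1 + 4) + 369)*(-7 - 7) = (1/3 + 369)*(-14) = (⅓ + 369)*(-14) = (1108/3)*(-14) = -15512/3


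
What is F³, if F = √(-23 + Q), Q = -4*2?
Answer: -31*I*√31 ≈ -172.6*I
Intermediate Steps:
Q = -8
F = I*√31 (F = √(-23 - 8) = √(-31) = I*√31 ≈ 5.5678*I)
F³ = (I*√31)³ = -31*I*√31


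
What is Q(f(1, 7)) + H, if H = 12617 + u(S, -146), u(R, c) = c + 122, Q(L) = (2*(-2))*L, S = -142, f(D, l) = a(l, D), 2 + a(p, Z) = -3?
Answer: 12613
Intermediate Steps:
a(p, Z) = -5 (a(p, Z) = -2 - 3 = -5)
f(D, l) = -5
Q(L) = -4*L
u(R, c) = 122 + c
H = 12593 (H = 12617 + (122 - 146) = 12617 - 24 = 12593)
Q(f(1, 7)) + H = -4*(-5) + 12593 = 20 + 12593 = 12613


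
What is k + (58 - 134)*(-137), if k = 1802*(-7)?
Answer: -2202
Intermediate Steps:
k = -12614
k + (58 - 134)*(-137) = -12614 + (58 - 134)*(-137) = -12614 - 76*(-137) = -12614 + 10412 = -2202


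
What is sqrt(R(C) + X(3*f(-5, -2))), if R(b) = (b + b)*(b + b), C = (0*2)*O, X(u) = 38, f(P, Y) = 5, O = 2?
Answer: sqrt(38) ≈ 6.1644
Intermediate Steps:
C = 0 (C = (0*2)*2 = 0*2 = 0)
R(b) = 4*b**2 (R(b) = (2*b)*(2*b) = 4*b**2)
sqrt(R(C) + X(3*f(-5, -2))) = sqrt(4*0**2 + 38) = sqrt(4*0 + 38) = sqrt(0 + 38) = sqrt(38)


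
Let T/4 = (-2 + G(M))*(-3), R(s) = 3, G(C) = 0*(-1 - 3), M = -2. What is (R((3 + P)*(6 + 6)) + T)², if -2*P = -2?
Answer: 729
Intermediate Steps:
P = 1 (P = -½*(-2) = 1)
G(C) = 0 (G(C) = 0*(-4) = 0)
T = 24 (T = 4*((-2 + 0)*(-3)) = 4*(-2*(-3)) = 4*6 = 24)
(R((3 + P)*(6 + 6)) + T)² = (3 + 24)² = 27² = 729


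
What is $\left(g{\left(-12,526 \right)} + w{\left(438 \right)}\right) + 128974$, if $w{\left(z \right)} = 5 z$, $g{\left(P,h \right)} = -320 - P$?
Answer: $130856$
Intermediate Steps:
$\left(g{\left(-12,526 \right)} + w{\left(438 \right)}\right) + 128974 = \left(\left(-320 - -12\right) + 5 \cdot 438\right) + 128974 = \left(\left(-320 + 12\right) + 2190\right) + 128974 = \left(-308 + 2190\right) + 128974 = 1882 + 128974 = 130856$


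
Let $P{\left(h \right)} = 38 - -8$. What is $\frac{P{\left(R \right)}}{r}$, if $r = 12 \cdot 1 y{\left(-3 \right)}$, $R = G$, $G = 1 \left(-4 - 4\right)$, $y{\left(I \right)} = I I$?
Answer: $\frac{23}{54} \approx 0.42593$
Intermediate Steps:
$y{\left(I \right)} = I^{2}$
$G = -8$ ($G = 1 \left(-8\right) = -8$)
$R = -8$
$r = 108$ ($r = 12 \cdot 1 \left(-3\right)^{2} = 12 \cdot 9 = 108$)
$P{\left(h \right)} = 46$ ($P{\left(h \right)} = 38 + 8 = 46$)
$\frac{P{\left(R \right)}}{r} = \frac{46}{108} = 46 \cdot \frac{1}{108} = \frac{23}{54}$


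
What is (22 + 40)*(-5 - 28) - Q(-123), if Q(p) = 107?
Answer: -2153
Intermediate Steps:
(22 + 40)*(-5 - 28) - Q(-123) = (22 + 40)*(-5 - 28) - 1*107 = 62*(-33) - 107 = -2046 - 107 = -2153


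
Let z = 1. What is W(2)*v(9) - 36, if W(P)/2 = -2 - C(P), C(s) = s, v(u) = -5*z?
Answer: 4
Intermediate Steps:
v(u) = -5 (v(u) = -5*1 = -5)
W(P) = -4 - 2*P (W(P) = 2*(-2 - P) = -4 - 2*P)
W(2)*v(9) - 36 = (-4 - 2*2)*(-5) - 36 = (-4 - 4)*(-5) - 36 = -8*(-5) - 36 = 40 - 36 = 4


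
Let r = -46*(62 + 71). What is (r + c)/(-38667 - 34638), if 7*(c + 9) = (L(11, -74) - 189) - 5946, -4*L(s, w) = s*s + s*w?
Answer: 195403/2052540 ≈ 0.095201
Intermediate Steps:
L(s, w) = -s²/4 - s*w/4 (L(s, w) = -(s*s + s*w)/4 = -(s² + s*w)/4 = -s²/4 - s*w/4)
c = -24099/28 (c = -9 + ((-¼*11*(11 - 74) - 189) - 5946)/7 = -9 + ((-¼*11*(-63) - 189) - 5946)/7 = -9 + ((693/4 - 189) - 5946)/7 = -9 + (-63/4 - 5946)/7 = -9 + (⅐)*(-23847/4) = -9 - 23847/28 = -24099/28 ≈ -860.68)
r = -6118 (r = -46*133 = -6118)
(r + c)/(-38667 - 34638) = (-6118 - 24099/28)/(-38667 - 34638) = -195403/28/(-73305) = -195403/28*(-1/73305) = 195403/2052540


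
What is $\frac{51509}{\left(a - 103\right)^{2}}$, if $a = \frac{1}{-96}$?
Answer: $\frac{474706944}{97792321} \approx 4.8542$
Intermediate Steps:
$a = - \frac{1}{96} \approx -0.010417$
$\frac{51509}{\left(a - 103\right)^{2}} = \frac{51509}{\left(- \frac{1}{96} - 103\right)^{2}} = \frac{51509}{\left(- \frac{9889}{96}\right)^{2}} = \frac{51509}{\frac{97792321}{9216}} = 51509 \cdot \frac{9216}{97792321} = \frac{474706944}{97792321}$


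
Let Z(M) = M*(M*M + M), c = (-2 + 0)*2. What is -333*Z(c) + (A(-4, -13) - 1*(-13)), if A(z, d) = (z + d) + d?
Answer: 15967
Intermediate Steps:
A(z, d) = z + 2*d (A(z, d) = (d + z) + d = z + 2*d)
c = -4 (c = -2*2 = -4)
Z(M) = M*(M + M²) (Z(M) = M*(M² + M) = M*(M + M²))
-333*Z(c) + (A(-4, -13) - 1*(-13)) = -333*(-4)²*(1 - 4) + ((-4 + 2*(-13)) - 1*(-13)) = -5328*(-3) + ((-4 - 26) + 13) = -333*(-48) + (-30 + 13) = 15984 - 17 = 15967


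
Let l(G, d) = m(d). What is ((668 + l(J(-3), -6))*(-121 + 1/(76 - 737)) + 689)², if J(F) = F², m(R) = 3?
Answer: 2831569411275049/436921 ≈ 6.4807e+9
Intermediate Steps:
l(G, d) = 3
((668 + l(J(-3), -6))*(-121 + 1/(76 - 737)) + 689)² = ((668 + 3)*(-121 + 1/(76 - 737)) + 689)² = (671*(-121 + 1/(-661)) + 689)² = (671*(-121 - 1/661) + 689)² = (671*(-79982/661) + 689)² = (-53667922/661 + 689)² = (-53212493/661)² = 2831569411275049/436921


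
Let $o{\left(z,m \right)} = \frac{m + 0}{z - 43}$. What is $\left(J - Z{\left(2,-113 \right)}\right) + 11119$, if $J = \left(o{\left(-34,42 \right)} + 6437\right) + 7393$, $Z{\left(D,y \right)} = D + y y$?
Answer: $\frac{133952}{11} \approx 12177.0$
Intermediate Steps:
$o{\left(z,m \right)} = \frac{m}{-43 + z}$
$Z{\left(D,y \right)} = D + y^{2}$
$J = \frac{152124}{11}$ ($J = \left(\frac{42}{-43 - 34} + 6437\right) + 7393 = \left(\frac{42}{-77} + 6437\right) + 7393 = \left(42 \left(- \frac{1}{77}\right) + 6437\right) + 7393 = \left(- \frac{6}{11} + 6437\right) + 7393 = \frac{70801}{11} + 7393 = \frac{152124}{11} \approx 13829.0$)
$\left(J - Z{\left(2,-113 \right)}\right) + 11119 = \left(\frac{152124}{11} - \left(2 + \left(-113\right)^{2}\right)\right) + 11119 = \left(\frac{152124}{11} - \left(2 + 12769\right)\right) + 11119 = \left(\frac{152124}{11} - 12771\right) + 11119 = \frac{11643}{11} + 11119 = \frac{133952}{11}$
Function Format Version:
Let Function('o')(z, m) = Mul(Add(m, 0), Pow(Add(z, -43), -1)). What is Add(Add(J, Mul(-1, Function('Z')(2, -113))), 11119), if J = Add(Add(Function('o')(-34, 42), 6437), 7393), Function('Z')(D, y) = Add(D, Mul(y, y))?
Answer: Rational(133952, 11) ≈ 12177.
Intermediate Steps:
Function('o')(z, m) = Mul(m, Pow(Add(-43, z), -1))
Function('Z')(D, y) = Add(D, Pow(y, 2))
J = Rational(152124, 11) (J = Add(Add(Mul(42, Pow(Add(-43, -34), -1)), 6437), 7393) = Add(Add(Mul(42, Pow(-77, -1)), 6437), 7393) = Add(Add(Mul(42, Rational(-1, 77)), 6437), 7393) = Add(Add(Rational(-6, 11), 6437), 7393) = Add(Rational(70801, 11), 7393) = Rational(152124, 11) ≈ 13829.)
Add(Add(J, Mul(-1, Function('Z')(2, -113))), 11119) = Add(Add(Rational(152124, 11), Mul(-1, Add(2, Pow(-113, 2)))), 11119) = Add(Add(Rational(152124, 11), Mul(-1, Add(2, 12769))), 11119) = Add(Add(Rational(152124, 11), Mul(-1, 12771)), 11119) = Add(Add(Rational(152124, 11), -12771), 11119) = Add(Rational(11643, 11), 11119) = Rational(133952, 11)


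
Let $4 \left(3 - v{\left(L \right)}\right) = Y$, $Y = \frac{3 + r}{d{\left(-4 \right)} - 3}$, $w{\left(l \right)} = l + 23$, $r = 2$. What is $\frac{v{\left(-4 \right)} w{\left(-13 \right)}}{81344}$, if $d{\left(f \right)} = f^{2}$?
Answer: $\frac{755}{2114944} \approx 0.00035698$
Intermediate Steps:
$w{\left(l \right)} = 23 + l$
$Y = \frac{5}{13}$ ($Y = \frac{3 + 2}{\left(-4\right)^{2} - 3} = \frac{5}{16 - 3} = \frac{5}{13} \approx 0.38462$)
$v{\left(L \right)} = \frac{151}{52}$ ($v{\left(L \right)} = 3 - \frac{5}{52} = \frac{151}{52}$)
$\frac{v{\left(-4 \right)} w{\left(-13 \right)}}{81344} = \frac{\frac{151}{52} \left(23 - 13\right)}{81344} = \frac{151}{52} \cdot 10 \cdot \frac{1}{81344} = \frac{755}{26} \cdot \frac{1}{81344} = \frac{755}{2114944}$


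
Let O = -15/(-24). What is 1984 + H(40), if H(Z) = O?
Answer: 15877/8 ≈ 1984.6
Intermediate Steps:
O = 5/8 (O = -15*(-1/24) = 5/8 ≈ 0.62500)
H(Z) = 5/8
1984 + H(40) = 1984 + 5/8 = 15877/8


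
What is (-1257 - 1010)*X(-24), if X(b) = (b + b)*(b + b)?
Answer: -5223168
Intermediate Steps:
X(b) = 4*b² (X(b) = (2*b)*(2*b) = 4*b²)
(-1257 - 1010)*X(-24) = (-1257 - 1010)*(4*(-24)²) = -9068*576 = -2267*2304 = -5223168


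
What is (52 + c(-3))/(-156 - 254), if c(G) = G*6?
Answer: -17/205 ≈ -0.082927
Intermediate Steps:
c(G) = 6*G
(52 + c(-3))/(-156 - 254) = (52 + 6*(-3))/(-156 - 254) = (52 - 18)/(-410) = 34*(-1/410) = -17/205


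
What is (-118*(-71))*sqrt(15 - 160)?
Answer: 8378*I*sqrt(145) ≈ 1.0088e+5*I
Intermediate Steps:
(-118*(-71))*sqrt(15 - 160) = 8378*sqrt(-145) = 8378*(I*sqrt(145)) = 8378*I*sqrt(145)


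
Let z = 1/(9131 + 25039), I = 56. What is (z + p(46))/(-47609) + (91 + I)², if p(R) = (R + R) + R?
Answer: 35153506328309/1626799530 ≈ 21609.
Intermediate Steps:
z = 1/34170 ≈ 2.9265e-5
p(R) = 3*R (p(R) = 2*R + R = 3*R)
(z + p(46))/(-47609) + (91 + I)² = (1/34170 + 3*46)/(-47609) + (91 + 56)² = (1/34170 + 138)*(-1/47609) + 147² = (4715461/34170)*(-1/47609) + 21609 = -4715461/1626799530 + 21609 = 35153506328309/1626799530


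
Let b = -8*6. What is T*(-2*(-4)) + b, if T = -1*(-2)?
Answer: -32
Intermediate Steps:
T = 2
b = -48
T*(-2*(-4)) + b = 2*(-2*(-4)) - 48 = 2*8 - 48 = 16 - 48 = -32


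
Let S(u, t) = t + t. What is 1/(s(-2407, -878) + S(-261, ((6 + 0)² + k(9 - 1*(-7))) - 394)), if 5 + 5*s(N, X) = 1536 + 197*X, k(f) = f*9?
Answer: -1/34715 ≈ -2.8806e-5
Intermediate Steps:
k(f) = 9*f
s(N, X) = 1531/5 + 197*X/5 (s(N, X) = -1 + (1536 + 197*X)/5 = -1 + (1536/5 + 197*X/5) = 1531/5 + 197*X/5)
S(u, t) = 2*t
1/(s(-2407, -878) + S(-261, ((6 + 0)² + k(9 - 1*(-7))) - 394)) = 1/((1531/5 + (197/5)*(-878)) + 2*(((6 + 0)² + 9*(9 - 1*(-7))) - 394)) = 1/((1531/5 - 172966/5) + 2*((6² + 9*(9 + 7)) - 394)) = 1/(-34287 + 2*((36 + 9*16) - 394)) = 1/(-34287 + 2*((36 + 144) - 394)) = 1/(-34287 + 2*(180 - 394)) = 1/(-34287 + 2*(-214)) = 1/(-34287 - 428) = 1/(-34715) = -1/34715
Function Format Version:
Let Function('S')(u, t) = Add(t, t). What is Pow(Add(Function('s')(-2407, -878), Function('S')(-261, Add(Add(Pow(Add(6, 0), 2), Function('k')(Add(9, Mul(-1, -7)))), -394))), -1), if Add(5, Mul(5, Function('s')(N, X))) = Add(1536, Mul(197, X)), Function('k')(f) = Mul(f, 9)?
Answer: Rational(-1, 34715) ≈ -2.8806e-5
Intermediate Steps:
Function('k')(f) = Mul(9, f)
Function('s')(N, X) = Add(Rational(1531, 5), Mul(Rational(197, 5), X)) (Function('s')(N, X) = Add(-1, Mul(Rational(1, 5), Add(1536, Mul(197, X)))) = Add(-1, Add(Rational(1536, 5), Mul(Rational(197, 5), X))) = Add(Rational(1531, 5), Mul(Rational(197, 5), X)))
Function('S')(u, t) = Mul(2, t)
Pow(Add(Function('s')(-2407, -878), Function('S')(-261, Add(Add(Pow(Add(6, 0), 2), Function('k')(Add(9, Mul(-1, -7)))), -394))), -1) = Pow(Add(Add(Rational(1531, 5), Mul(Rational(197, 5), -878)), Mul(2, Add(Add(Pow(Add(6, 0), 2), Mul(9, Add(9, Mul(-1, -7)))), -394))), -1) = Pow(Add(Add(Rational(1531, 5), Rational(-172966, 5)), Mul(2, Add(Add(Pow(6, 2), Mul(9, Add(9, 7))), -394))), -1) = Pow(Add(-34287, Mul(2, Add(Add(36, Mul(9, 16)), -394))), -1) = Pow(Add(-34287, Mul(2, Add(Add(36, 144), -394))), -1) = Pow(Add(-34287, Mul(2, Add(180, -394))), -1) = Pow(Add(-34287, Mul(2, -214)), -1) = Pow(Add(-34287, -428), -1) = Pow(-34715, -1) = Rational(-1, 34715)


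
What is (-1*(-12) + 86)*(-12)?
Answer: -1176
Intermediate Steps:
(-1*(-12) + 86)*(-12) = (12 + 86)*(-12) = 98*(-12) = -1176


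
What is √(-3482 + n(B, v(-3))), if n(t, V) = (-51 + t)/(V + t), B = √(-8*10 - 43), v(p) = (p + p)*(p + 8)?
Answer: √((104409 - 3481*I*√123)/(-30 + I*√123)) ≈ 0.0019 + 58.995*I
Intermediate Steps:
v(p) = 2*p*(8 + p) (v(p) = (2*p)*(8 + p) = 2*p*(8 + p))
B = I*√123 (B = √(-80 - 43) = √(-123) = I*√123 ≈ 11.091*I)
n(t, V) = (-51 + t)/(V + t)
√(-3482 + n(B, v(-3))) = √(-3482 + (-51 + I*√123)/(2*(-3)*(8 - 3) + I*√123)) = √(-3482 + (-51 + I*√123)/(2*(-3)*5 + I*√123)) = √(-3482 + (-51 + I*√123)/(-30 + I*√123))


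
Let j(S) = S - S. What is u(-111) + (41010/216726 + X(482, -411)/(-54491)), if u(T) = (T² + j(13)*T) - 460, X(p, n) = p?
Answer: 23345998519534/1968269411 ≈ 11861.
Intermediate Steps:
j(S) = 0
u(T) = -460 + T² (u(T) = (T² + 0*T) - 460 = (T² + 0) - 460 = T² - 460 = -460 + T²)
u(-111) + (41010/216726 + X(482, -411)/(-54491)) = (-460 + (-111)²) + (41010/216726 + 482/(-54491)) = (-460 + 12321) + (41010*(1/216726) + 482*(-1/54491)) = 11861 + (6835/36121 - 482/54491) = 11861 + 355035663/1968269411 = 23345998519534/1968269411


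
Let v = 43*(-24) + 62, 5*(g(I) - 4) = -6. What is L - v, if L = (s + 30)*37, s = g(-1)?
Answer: 10918/5 ≈ 2183.6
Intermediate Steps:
g(I) = 14/5 (g(I) = 4 + (1/5)*(-6) = 4 - 6/5 = 14/5)
s = 14/5 ≈ 2.8000
v = -970 (v = -1032 + 62 = -970)
L = 6068/5 (L = (14/5 + 30)*37 = (164/5)*37 = 6068/5 ≈ 1213.6)
L - v = 6068/5 - 1*(-970) = 6068/5 + 970 = 10918/5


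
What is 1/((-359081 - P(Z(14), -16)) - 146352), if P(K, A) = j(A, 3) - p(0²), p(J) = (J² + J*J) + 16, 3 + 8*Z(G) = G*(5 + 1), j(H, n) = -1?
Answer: -1/505416 ≈ -1.9786e-6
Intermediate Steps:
Z(G) = -3/8 + 3*G/4 (Z(G) = -3/8 + (G*(5 + 1))/8 = -3/8 + (G*6)/8 = -3/8 + (6*G)/8 = -3/8 + 3*G/4)
p(J) = 16 + 2*J² (p(J) = (J² + J²) + 16 = 2*J² + 16 = 16 + 2*J²)
P(K, A) = -17 (P(K, A) = -1 - (16 + 2*(0²)²) = -1 - (16 + 2*0²) = -1 - (16 + 2*0) = -1 - (16 + 0) = -1 - 1*16 = -1 - 16 = -17)
1/((-359081 - P(Z(14), -16)) - 146352) = 1/((-359081 - 1*(-17)) - 146352) = 1/((-359081 + 17) - 146352) = 1/(-359064 - 146352) = 1/(-505416) = -1/505416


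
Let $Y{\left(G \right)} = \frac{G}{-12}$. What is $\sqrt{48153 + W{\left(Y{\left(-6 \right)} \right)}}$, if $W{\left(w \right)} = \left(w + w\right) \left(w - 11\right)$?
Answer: $\frac{7 \sqrt{3930}}{2} \approx 219.41$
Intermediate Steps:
$Y{\left(G \right)} = - \frac{G}{12}$ ($Y{\left(G \right)} = G \left(- \frac{1}{12}\right) = - \frac{G}{12}$)
$W{\left(w \right)} = 2 w \left(-11 + w\right)$
$\sqrt{48153 + W{\left(Y{\left(-6 \right)} \right)}} = \sqrt{48153 + 2 \left(\left(- \frac{1}{12}\right) \left(-6\right)\right) \left(-11 - - \frac{1}{2}\right)} = \sqrt{48153 + 2 \cdot \frac{1}{2} \left(-11 + \frac{1}{2}\right)} = \sqrt{48153 + 2 \cdot \frac{1}{2} \left(- \frac{21}{2}\right)} = \sqrt{48153 - \frac{21}{2}} = \sqrt{\frac{96285}{2}} = \frac{7 \sqrt{3930}}{2}$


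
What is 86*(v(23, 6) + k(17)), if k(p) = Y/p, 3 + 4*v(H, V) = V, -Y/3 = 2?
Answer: 1161/34 ≈ 34.147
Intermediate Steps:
Y = -6 (Y = -3*2 = -6)
v(H, V) = -¾ + V/4
k(p) = -6/p
86*(v(23, 6) + k(17)) = 86*((-¾ + (¼)*6) - 6/17) = 86*((-¾ + 3/2) - 6*1/17) = 86*(¾ - 6/17) = 86*(27/68) = 1161/34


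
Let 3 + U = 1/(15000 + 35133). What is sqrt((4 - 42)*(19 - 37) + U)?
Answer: sqrt(1711569396342)/50133 ≈ 26.096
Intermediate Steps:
U = -150398/50133 (U = -3 + 1/(15000 + 35133) = -3 + 1/50133 = -150398/50133 ≈ -3.0000)
sqrt((4 - 42)*(19 - 37) + U) = sqrt((4 - 42)*(19 - 37) - 150398/50133) = sqrt(-38*(-18) - 150398/50133) = sqrt(684 - 150398/50133) = sqrt(34140574/50133) = sqrt(1711569396342)/50133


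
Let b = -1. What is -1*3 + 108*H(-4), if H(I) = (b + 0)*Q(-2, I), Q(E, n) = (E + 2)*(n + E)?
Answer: -3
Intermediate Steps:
Q(E, n) = (2 + E)*(E + n)
H(I) = 0 (H(I) = (-1 + 0)*((-2)² + 2*(-2) + 2*I - 2*I) = -(4 - 4 + 2*I - 2*I) = -1*0 = 0)
-1*3 + 108*H(-4) = -1*3 + 108*0 = -3 + 0 = -3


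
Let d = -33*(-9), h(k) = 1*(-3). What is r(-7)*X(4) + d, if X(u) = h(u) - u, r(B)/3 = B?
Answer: 444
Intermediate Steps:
r(B) = 3*B
h(k) = -3
d = 297
X(u) = -3 - u
r(-7)*X(4) + d = (3*(-7))*(-3 - 1*4) + 297 = -21*(-3 - 4) + 297 = -21*(-7) + 297 = 147 + 297 = 444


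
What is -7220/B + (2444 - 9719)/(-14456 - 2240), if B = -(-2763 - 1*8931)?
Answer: -17735635/97621512 ≈ -0.18168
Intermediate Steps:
B = 11694 (B = -(-2763 - 8931) = -1*(-11694) = 11694)
-7220/B + (2444 - 9719)/(-14456 - 2240) = -7220/11694 + (2444 - 9719)/(-14456 - 2240) = -7220*1/11694 - 7275/(-16696) = -3610/5847 - 7275*(-1/16696) = -3610/5847 + 7275/16696 = -17735635/97621512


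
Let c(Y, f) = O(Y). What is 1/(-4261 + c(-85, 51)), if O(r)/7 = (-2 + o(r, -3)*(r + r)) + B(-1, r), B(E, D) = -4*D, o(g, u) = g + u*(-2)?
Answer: 1/92115 ≈ 1.0856e-5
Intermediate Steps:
o(g, u) = g - 2*u
O(r) = -14 - 28*r + 14*r*(6 + r) (O(r) = 7*((-2 + (r - 2*(-3))*(r + r)) - 4*r) = 7*((-2 + (r + 6)*(2*r)) - 4*r) = 7*((-2 + (6 + r)*(2*r)) - 4*r) = 7*((-2 + 2*r*(6 + r)) - 4*r) = 7*(-2 - 4*r + 2*r*(6 + r)) = -14 - 28*r + 14*r*(6 + r))
c(Y, f) = -14 + 14*Y² + 56*Y
1/(-4261 + c(-85, 51)) = 1/(-4261 + (-14 + 14*(-85)² + 56*(-85))) = 1/(-4261 + (-14 + 14*7225 - 4760)) = 1/(-4261 + (-14 + 101150 - 4760)) = 1/(-4261 + 96376) = 1/92115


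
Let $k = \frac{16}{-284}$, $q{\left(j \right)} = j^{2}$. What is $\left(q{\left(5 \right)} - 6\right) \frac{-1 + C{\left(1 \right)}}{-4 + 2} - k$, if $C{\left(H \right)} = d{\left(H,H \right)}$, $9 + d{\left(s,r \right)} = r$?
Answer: $\frac{12149}{142} \approx 85.556$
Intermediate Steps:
$d{\left(s,r \right)} = -9 + r$
$C{\left(H \right)} = -9 + H$
$k = - \frac{4}{71}$ ($k = 16 \left(- \frac{1}{284}\right) = - \frac{4}{71} \approx -0.056338$)
$\left(q{\left(5 \right)} - 6\right) \frac{-1 + C{\left(1 \right)}}{-4 + 2} - k = \left(5^{2} - 6\right) \frac{-1 + \left(-9 + 1\right)}{-4 + 2} - - \frac{4}{71} = \left(25 - 6\right) \frac{-1 - 8}{-2} + \frac{4}{71} = 19 \left(\left(-9\right) \left(- \frac{1}{2}\right)\right) + \frac{4}{71} = 19 \cdot \frac{9}{2} + \frac{4}{71} = \frac{171}{2} + \frac{4}{71} = \frac{12149}{142}$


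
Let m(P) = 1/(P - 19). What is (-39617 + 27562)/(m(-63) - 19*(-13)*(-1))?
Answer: 197702/4051 ≈ 48.803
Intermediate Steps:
m(P) = 1/(-19 + P)
(-39617 + 27562)/(m(-63) - 19*(-13)*(-1)) = (-39617 + 27562)/(1/(-19 - 63) - 19*(-13)*(-1)) = -12055/(1/(-82) + 247*(-1)) = -12055/(-1/82 - 247) = -12055/(-20255/82) = -12055*(-82/20255) = 197702/4051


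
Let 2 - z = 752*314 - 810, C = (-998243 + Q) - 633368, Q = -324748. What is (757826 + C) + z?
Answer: -1433849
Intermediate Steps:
C = -1956359 (C = (-998243 - 324748) - 633368 = -1322991 - 633368 = -1956359)
z = -235316 (z = 2 - (752*314 - 810) = 2 - (236128 - 810) = 2 - 1*235318 = 2 - 235318 = -235316)
(757826 + C) + z = (757826 - 1956359) - 235316 = -1198533 - 235316 = -1433849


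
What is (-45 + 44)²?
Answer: 1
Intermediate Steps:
(-45 + 44)² = (-1)² = 1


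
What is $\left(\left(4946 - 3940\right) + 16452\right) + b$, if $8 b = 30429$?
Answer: $\frac{170093}{8} \approx 21262.0$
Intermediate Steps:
$b = \frac{30429}{8}$ ($b = \frac{1}{8} \cdot 30429 = \frac{30429}{8} \approx 3803.6$)
$\left(\left(4946 - 3940\right) + 16452\right) + b = \left(\left(4946 - 3940\right) + 16452\right) + \frac{30429}{8} = \left(1006 + 16452\right) + \frac{30429}{8} = 17458 + \frac{30429}{8} = \frac{170093}{8}$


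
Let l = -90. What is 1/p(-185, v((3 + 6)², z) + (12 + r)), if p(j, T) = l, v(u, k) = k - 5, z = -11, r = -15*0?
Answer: -1/90 ≈ -0.011111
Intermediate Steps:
r = 0
v(u, k) = -5 + k
p(j, T) = -90
1/p(-185, v((3 + 6)², z) + (12 + r)) = 1/(-90) = -1/90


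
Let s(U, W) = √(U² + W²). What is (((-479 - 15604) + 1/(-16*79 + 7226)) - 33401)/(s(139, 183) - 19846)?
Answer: 79122141953/31728386778 + 7973611*√52810/63456773556 ≈ 2.5226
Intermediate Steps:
(((-479 - 15604) + 1/(-16*79 + 7226)) - 33401)/(s(139, 183) - 19846) = (((-479 - 15604) + 1/(-16*79 + 7226)) - 33401)/(√(139² + 183²) - 19846) = ((-16083 + 1/(-1264 + 7226)) - 33401)/(√(19321 + 33489) - 19846) = ((-16083 + 1/5962) - 33401)/(√52810 - 19846) = ((-16083 + 1/5962) - 33401)/(-19846 + √52810) = (-95886845/5962 - 33401)/(-19846 + √52810) = -295023607/(5962*(-19846 + √52810))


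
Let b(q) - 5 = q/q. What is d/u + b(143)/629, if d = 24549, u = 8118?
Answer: 5163343/1702074 ≈ 3.0336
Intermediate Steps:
b(q) = 6 (b(q) = 5 + q/q = 5 + 1 = 6)
d/u + b(143)/629 = 24549/8118 + 6/629 = 24549*(1/8118) + 6*(1/629) = 8183/2706 + 6/629 = 5163343/1702074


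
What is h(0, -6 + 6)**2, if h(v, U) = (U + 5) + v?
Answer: 25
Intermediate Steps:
h(v, U) = 5 + U + v (h(v, U) = (5 + U) + v = 5 + U + v)
h(0, -6 + 6)**2 = (5 + (-6 + 6) + 0)**2 = (5 + 0 + 0)**2 = 5**2 = 25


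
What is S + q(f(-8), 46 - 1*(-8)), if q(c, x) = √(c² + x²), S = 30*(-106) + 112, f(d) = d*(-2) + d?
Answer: -3068 + 2*√745 ≈ -3013.4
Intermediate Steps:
f(d) = -d (f(d) = -2*d + d = -d)
S = -3068 (S = -3180 + 112 = -3068)
S + q(f(-8), 46 - 1*(-8)) = -3068 + √((-1*(-8))² + (46 - 1*(-8))²) = -3068 + √(8² + (46 + 8)²) = -3068 + √(64 + 54²) = -3068 + √(64 + 2916) = -3068 + √2980 = -3068 + 2*√745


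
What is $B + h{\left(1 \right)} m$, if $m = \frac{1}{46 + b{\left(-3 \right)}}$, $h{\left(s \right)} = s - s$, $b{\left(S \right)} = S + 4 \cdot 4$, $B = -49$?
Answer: $-49$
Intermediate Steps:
$b{\left(S \right)} = 16 + S$ ($b{\left(S \right)} = S + 16 = 16 + S$)
$h{\left(s \right)} = 0$
$m = \frac{1}{59}$ ($m = \frac{1}{46 + \left(16 - 3\right)} = \frac{1}{46 + 13} = \frac{1}{59} \approx 0.016949$)
$B + h{\left(1 \right)} m = -49 + 0 \cdot \frac{1}{59} = -49 + 0 = -49$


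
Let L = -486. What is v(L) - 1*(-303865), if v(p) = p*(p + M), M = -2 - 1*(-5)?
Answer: 538603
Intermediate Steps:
M = 3 (M = -2 + 5 = 3)
v(p) = p*(3 + p) (v(p) = p*(p + 3) = p*(3 + p))
v(L) - 1*(-303865) = -486*(3 - 486) - 1*(-303865) = -486*(-483) + 303865 = 234738 + 303865 = 538603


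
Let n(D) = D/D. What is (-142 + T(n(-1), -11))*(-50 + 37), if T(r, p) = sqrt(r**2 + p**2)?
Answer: 1846 - 13*sqrt(122) ≈ 1702.4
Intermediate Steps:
n(D) = 1
T(r, p) = sqrt(p**2 + r**2)
(-142 + T(n(-1), -11))*(-50 + 37) = (-142 + sqrt((-11)**2 + 1**2))*(-50 + 37) = (-142 + sqrt(121 + 1))*(-13) = (-142 + sqrt(122))*(-13) = 1846 - 13*sqrt(122)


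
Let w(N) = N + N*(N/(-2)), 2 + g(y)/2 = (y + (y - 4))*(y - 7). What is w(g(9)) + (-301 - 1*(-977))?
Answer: -624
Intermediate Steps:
g(y) = -4 + 2*(-7 + y)*(-4 + 2*y) (g(y) = -4 + 2*((y + (y - 4))*(y - 7)) = -4 + 2*((y + (-4 + y))*(-7 + y)) = -4 + 2*((-4 + 2*y)*(-7 + y)) = -4 + 2*((-7 + y)*(-4 + 2*y)) = -4 + 2*(-7 + y)*(-4 + 2*y))
w(N) = N - N²/2 (w(N) = N + N*(N*(-½)) = N + N*(-N/2) = N - N²/2)
w(g(9)) + (-301 - 1*(-977)) = (52 - 36*9 + 4*9²)*(2 - (52 - 36*9 + 4*9²))/2 + (-301 - 1*(-977)) = (52 - 324 + 4*81)*(2 - (52 - 324 + 4*81))/2 + (-301 + 977) = (52 - 324 + 324)*(2 - (52 - 324 + 324))/2 + 676 = (½)*52*(2 - 1*52) + 676 = (½)*52*(2 - 52) + 676 = (½)*52*(-50) + 676 = -1300 + 676 = -624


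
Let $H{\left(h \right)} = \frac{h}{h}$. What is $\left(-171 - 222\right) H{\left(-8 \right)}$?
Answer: $-393$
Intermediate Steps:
$H{\left(h \right)} = 1$
$\left(-171 - 222\right) H{\left(-8 \right)} = \left(-171 - 222\right) 1 = \left(-393\right) 1 = -393$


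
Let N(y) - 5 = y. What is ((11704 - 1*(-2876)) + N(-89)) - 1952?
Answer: 12544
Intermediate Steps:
N(y) = 5 + y
((11704 - 1*(-2876)) + N(-89)) - 1952 = ((11704 - 1*(-2876)) + (5 - 89)) - 1952 = ((11704 + 2876) - 84) - 1952 = (14580 - 84) - 1952 = 14496 - 1952 = 12544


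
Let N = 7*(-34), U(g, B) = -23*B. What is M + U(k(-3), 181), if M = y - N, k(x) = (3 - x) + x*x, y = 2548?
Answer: -1377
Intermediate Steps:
k(x) = 3 + x**2 - x (k(x) = (3 - x) + x**2 = 3 + x**2 - x)
N = -238
M = 2786 (M = 2548 - 1*(-238) = 2548 + 238 = 2786)
M + U(k(-3), 181) = 2786 - 23*181 = 2786 - 4163 = -1377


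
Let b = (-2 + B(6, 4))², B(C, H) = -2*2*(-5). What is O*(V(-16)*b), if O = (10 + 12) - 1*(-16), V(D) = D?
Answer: -196992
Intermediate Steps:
B(C, H) = 20 (B(C, H) = -4*(-5) = 20)
b = 324 (b = (-2 + 20)² = 18² = 324)
O = 38 (O = 22 + 16 = 38)
O*(V(-16)*b) = 38*(-16*324) = 38*(-5184) = -196992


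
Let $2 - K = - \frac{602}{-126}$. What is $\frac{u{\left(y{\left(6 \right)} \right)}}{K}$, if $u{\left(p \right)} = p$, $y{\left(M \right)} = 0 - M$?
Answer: $\frac{54}{25} \approx 2.16$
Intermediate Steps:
$y{\left(M \right)} = - M$
$K = - \frac{25}{9}$ ($K = 2 - - \frac{602}{-126} = 2 - \left(-602\right) \left(- \frac{1}{126}\right) = 2 - \frac{43}{9} = - \frac{25}{9} \approx -2.7778$)
$\frac{u{\left(y{\left(6 \right)} \right)}}{K} = \frac{\left(-1\right) 6}{- \frac{25}{9}} = \left(-6\right) \left(- \frac{9}{25}\right) = \frac{54}{25}$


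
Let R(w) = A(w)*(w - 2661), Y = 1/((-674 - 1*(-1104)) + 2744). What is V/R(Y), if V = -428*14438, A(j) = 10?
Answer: 9806809368/42230065 ≈ 232.22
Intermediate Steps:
Y = 1/3174 (Y = 1/((-674 + 1104) + 2744) = 1/(430 + 2744) = 1/3174 ≈ 0.00031506)
R(w) = -26610 + 10*w (R(w) = 10*(w - 2661) = 10*(-2661 + w) = -26610 + 10*w)
V = -6179464
V/R(Y) = -6179464/(-26610 + 10*(1/3174)) = -6179464/(-26610 + 5/1587) = -6179464/(-42230065/1587) = -6179464*(-1587/42230065) = 9806809368/42230065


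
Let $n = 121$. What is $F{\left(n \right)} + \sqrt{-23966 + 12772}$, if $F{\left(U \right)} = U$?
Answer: $121 + i \sqrt{11194} \approx 121.0 + 105.8 i$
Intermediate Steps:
$F{\left(n \right)} + \sqrt{-23966 + 12772} = 121 + \sqrt{-23966 + 12772} = 121 + \sqrt{-11194} = 121 + i \sqrt{11194}$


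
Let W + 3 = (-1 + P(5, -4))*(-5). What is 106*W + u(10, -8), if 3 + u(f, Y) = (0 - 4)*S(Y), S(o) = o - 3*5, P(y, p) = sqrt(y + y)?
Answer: 301 - 530*sqrt(10) ≈ -1375.0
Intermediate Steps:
P(y, p) = sqrt(2)*sqrt(y) (P(y, p) = sqrt(2*y) = sqrt(2)*sqrt(y))
S(o) = -15 + o (S(o) = o - 15 = -15 + o)
u(f, Y) = 57 - 4*Y (u(f, Y) = -3 + (0 - 4)*(-15 + Y) = -3 - 4*(-15 + Y) = -3 + (60 - 4*Y) = 57 - 4*Y)
W = 2 - 5*sqrt(10) (W = -3 + (-1 + sqrt(2)*sqrt(5))*(-5) = -3 + (-1 + sqrt(10))*(-5) = -3 + (5 - 5*sqrt(10)) = 2 - 5*sqrt(10) ≈ -13.811)
106*W + u(10, -8) = 106*(2 - 5*sqrt(10)) + (57 - 4*(-8)) = (212 - 530*sqrt(10)) + (57 + 32) = (212 - 530*sqrt(10)) + 89 = 301 - 530*sqrt(10)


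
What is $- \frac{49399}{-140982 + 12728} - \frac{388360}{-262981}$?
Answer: $\frac{8971388837}{4818337882} \approx 1.8619$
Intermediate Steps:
$- \frac{49399}{-140982 + 12728} - \frac{388360}{-262981} = - \frac{49399}{-128254} - - \frac{388360}{262981} = \left(-49399\right) \left(- \frac{1}{128254}\right) + \frac{388360}{262981} = \frac{7057}{18322} + \frac{388360}{262981} = \frac{8971388837}{4818337882}$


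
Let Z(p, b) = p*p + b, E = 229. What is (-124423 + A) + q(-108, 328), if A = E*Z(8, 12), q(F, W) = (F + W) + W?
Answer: -106471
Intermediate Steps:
q(F, W) = F + 2*W
Z(p, b) = b + p**2 (Z(p, b) = p**2 + b = b + p**2)
A = 17404 (A = 229*(12 + 8**2) = 229*(12 + 64) = 229*76 = 17404)
(-124423 + A) + q(-108, 328) = (-124423 + 17404) + (-108 + 2*328) = -107019 + (-108 + 656) = -107019 + 548 = -106471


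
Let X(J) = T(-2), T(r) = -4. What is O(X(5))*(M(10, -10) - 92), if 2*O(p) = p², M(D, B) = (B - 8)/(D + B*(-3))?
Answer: -3698/5 ≈ -739.60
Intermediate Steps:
X(J) = -4
M(D, B) = (-8 + B)/(D - 3*B)
O(p) = p²/2
O(X(5))*(M(10, -10) - 92) = ((½)*(-4)²)*((8 - 1*(-10))/(-1*10 + 3*(-10)) - 92) = ((½)*16)*((8 + 10)/(-10 - 30) - 92) = 8*(18/(-40) - 92) = 8*(-1/40*18 - 92) = 8*(-9/20 - 92) = 8*(-1849/20) = -3698/5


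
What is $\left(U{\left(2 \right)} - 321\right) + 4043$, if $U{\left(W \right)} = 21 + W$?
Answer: $3745$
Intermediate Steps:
$\left(U{\left(2 \right)} - 321\right) + 4043 = \left(\left(21 + 2\right) - 321\right) + 4043 = \left(23 - 321\right) + 4043 = -298 + 4043 = 3745$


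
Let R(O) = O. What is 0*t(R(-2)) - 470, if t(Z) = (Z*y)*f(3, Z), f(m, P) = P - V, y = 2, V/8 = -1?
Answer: -470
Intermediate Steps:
V = -8 (V = 8*(-1) = -8)
f(m, P) = 8 + P (f(m, P) = P - 1*(-8) = P + 8 = 8 + P)
t(Z) = 2*Z*(8 + Z) (t(Z) = (Z*2)*(8 + Z) = (2*Z)*(8 + Z) = 2*Z*(8 + Z))
0*t(R(-2)) - 470 = 0*(2*(-2)*(8 - 2)) - 470 = 0*(2*(-2)*6) - 470 = 0*(-24) - 470 = 0 - 470 = -470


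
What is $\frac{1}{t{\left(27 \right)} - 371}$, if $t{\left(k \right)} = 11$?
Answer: $- \frac{1}{360} \approx -0.0027778$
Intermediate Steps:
$\frac{1}{t{\left(27 \right)} - 371} = \frac{1}{11 - 371} = \frac{1}{-360} = - \frac{1}{360}$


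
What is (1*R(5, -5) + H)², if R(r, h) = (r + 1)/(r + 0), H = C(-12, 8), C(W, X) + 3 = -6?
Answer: 1521/25 ≈ 60.840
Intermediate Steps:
C(W, X) = -9 (C(W, X) = -3 - 6 = -9)
H = -9
R(r, h) = (1 + r)/r
(1*R(5, -5) + H)² = (1*((1 + 5)/5) - 9)² = (1*((⅕)*6) - 9)² = (1*(6/5) - 9)² = (6/5 - 9)² = (-39/5)² = 1521/25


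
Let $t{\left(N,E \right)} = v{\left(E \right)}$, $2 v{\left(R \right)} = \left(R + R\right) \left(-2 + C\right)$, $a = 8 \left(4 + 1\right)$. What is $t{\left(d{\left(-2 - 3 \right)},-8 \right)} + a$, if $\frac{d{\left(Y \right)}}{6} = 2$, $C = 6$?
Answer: $8$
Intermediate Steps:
$d{\left(Y \right)} = 12$ ($d{\left(Y \right)} = 6 \cdot 2 = 12$)
$a = 40$ ($a = 8 \cdot 5 = 40$)
$v{\left(R \right)} = 4 R$ ($v{\left(R \right)} = \frac{\left(R + R\right) \left(-2 + 6\right)}{2} = \frac{2 R 4}{2} = \frac{8 R}{2} = 4 R$)
$t{\left(N,E \right)} = 4 E$
$t{\left(d{\left(-2 - 3 \right)},-8 \right)} + a = 4 \left(-8\right) + 40 = -32 + 40 = 8$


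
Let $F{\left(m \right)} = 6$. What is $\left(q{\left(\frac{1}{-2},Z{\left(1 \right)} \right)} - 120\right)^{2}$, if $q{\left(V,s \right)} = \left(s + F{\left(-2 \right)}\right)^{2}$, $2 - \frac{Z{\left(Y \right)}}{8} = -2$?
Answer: $1752976$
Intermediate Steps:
$Z{\left(Y \right)} = 32$ ($Z{\left(Y \right)} = 16 - -16 = 16 + 16 = 32$)
$q{\left(V,s \right)} = \left(6 + s\right)^{2}$ ($q{\left(V,s \right)} = \left(s + 6\right)^{2} = \left(6 + s\right)^{2}$)
$\left(q{\left(\frac{1}{-2},Z{\left(1 \right)} \right)} - 120\right)^{2} = \left(\left(6 + 32\right)^{2} - 120\right)^{2} = \left(38^{2} - 120\right)^{2} = \left(1444 - 120\right)^{2} = 1324^{2} = 1752976$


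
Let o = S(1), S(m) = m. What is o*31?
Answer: 31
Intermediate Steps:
o = 1
o*31 = 1*31 = 31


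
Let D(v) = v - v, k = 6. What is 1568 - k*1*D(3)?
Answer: 1568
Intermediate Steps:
D(v) = 0
1568 - k*1*D(3) = 1568 - 6*1*0 = 1568 - 6*0 = 1568 - 1*0 = 1568 + 0 = 1568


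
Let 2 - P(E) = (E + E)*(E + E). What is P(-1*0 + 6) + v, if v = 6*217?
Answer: 1160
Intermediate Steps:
P(E) = 2 - 4*E**2 (P(E) = 2 - (E + E)*(E + E) = 2 - 2*E*2*E = 2 - 4*E**2)
v = 1302
P(-1*0 + 6) + v = (2 - 4*(-1*0 + 6)**2) + 1302 = (2 - 4*(0 + 6)**2) + 1302 = (2 - 4*6**2) + 1302 = (2 - 4*36) + 1302 = (2 - 144) + 1302 = -142 + 1302 = 1160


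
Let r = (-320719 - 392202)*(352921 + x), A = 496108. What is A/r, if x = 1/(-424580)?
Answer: -210637534640/106826362688970859 ≈ -1.9718e-6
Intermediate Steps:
x = -1/424580 ≈ -2.3553e-6
r = -106826362688970859/424580 (r = (-320719 - 392202)*(352921 - 1/424580) = -712921*149843198179/424580 = -106826362688970859/424580 ≈ -2.5160e+11)
A/r = 496108/(-106826362688970859/424580) = 496108*(-424580/106826362688970859) = -210637534640/106826362688970859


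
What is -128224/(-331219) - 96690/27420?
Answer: -950322101/302734166 ≈ -3.1391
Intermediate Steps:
-128224/(-331219) - 96690/27420 = -128224*(-1/331219) - 96690*1/27420 = 128224/331219 - 3223/914 = -950322101/302734166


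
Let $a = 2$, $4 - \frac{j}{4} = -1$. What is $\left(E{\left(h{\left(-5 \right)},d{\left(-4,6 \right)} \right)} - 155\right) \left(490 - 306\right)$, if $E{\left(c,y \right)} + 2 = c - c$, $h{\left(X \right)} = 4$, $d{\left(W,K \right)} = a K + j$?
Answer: $-28888$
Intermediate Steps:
$j = 20$ ($j = 16 - -4 = 16 + 4 = 20$)
$d{\left(W,K \right)} = 20 + 2 K$ ($d{\left(W,K \right)} = 2 K + 20 = 20 + 2 K$)
$E{\left(c,y \right)} = -2$ ($E{\left(c,y \right)} = -2 + \left(c - c\right) = -2 + 0 = -2$)
$\left(E{\left(h{\left(-5 \right)},d{\left(-4,6 \right)} \right)} - 155\right) \left(490 - 306\right) = \left(-2 - 155\right) \left(490 - 306\right) = \left(-157\right) 184 = -28888$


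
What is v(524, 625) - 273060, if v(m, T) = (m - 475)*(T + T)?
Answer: -211810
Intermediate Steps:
v(m, T) = 2*T*(-475 + m) (v(m, T) = (-475 + m)*(2*T) = 2*T*(-475 + m))
v(524, 625) - 273060 = 2*625*(-475 + 524) - 273060 = 2*625*49 - 273060 = 61250 - 273060 = -211810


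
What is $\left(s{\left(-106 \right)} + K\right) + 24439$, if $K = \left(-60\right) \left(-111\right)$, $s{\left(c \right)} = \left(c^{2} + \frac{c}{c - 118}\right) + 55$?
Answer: $\frac{4747733}{112} \approx 42391.0$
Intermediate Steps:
$s{\left(c \right)} = 55 + c^{2} + \frac{c}{-118 + c}$ ($s{\left(c \right)} = \left(c^{2} + \frac{c}{-118 + c}\right) + 55 = 55 + c^{2} + \frac{c}{-118 + c}$)
$K = 6660$
$\left(s{\left(-106 \right)} + K\right) + 24439 = \left(\frac{-6490 + \left(-106\right)^{3} - 118 \left(-106\right)^{2} + 56 \left(-106\right)}{-118 - 106} + 6660\right) + 24439 = \left(\frac{-6490 - 1191016 - 1325848 - 5936}{-224} + 6660\right) + 24439 = \left(- \frac{-6490 - 1191016 - 1325848 - 5936}{224} + 6660\right) + 24439 = \left(\left(- \frac{1}{224}\right) \left(-2529290\right) + 6660\right) + 24439 = \left(\frac{1264645}{112} + 6660\right) + 24439 = \frac{2010565}{112} + 24439 = \frac{4747733}{112}$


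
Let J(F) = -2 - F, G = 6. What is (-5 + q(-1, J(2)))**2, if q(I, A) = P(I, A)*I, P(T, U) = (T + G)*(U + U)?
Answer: 1225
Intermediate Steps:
P(T, U) = 2*U*(6 + T) (P(T, U) = (T + 6)*(U + U) = (6 + T)*(2*U) = 2*U*(6 + T))
q(I, A) = 2*A*I*(6 + I) (q(I, A) = (2*A*(6 + I))*I = 2*A*I*(6 + I))
(-5 + q(-1, J(2)))**2 = (-5 + 2*(-2 - 1*2)*(-1)*(6 - 1))**2 = (-5 + 2*(-2 - 2)*(-1)*5)**2 = (-5 + 2*(-4)*(-1)*5)**2 = (-5 + 40)**2 = 35**2 = 1225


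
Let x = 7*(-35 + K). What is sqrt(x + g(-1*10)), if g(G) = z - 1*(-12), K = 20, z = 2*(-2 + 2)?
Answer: I*sqrt(93) ≈ 9.6436*I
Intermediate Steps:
z = 0 (z = 2*0 = 0)
x = -105 (x = 7*(-35 + 20) = 7*(-15) = -105)
g(G) = 12 (g(G) = 0 - 1*(-12) = 0 + 12 = 12)
sqrt(x + g(-1*10)) = sqrt(-105 + 12) = sqrt(-93) = I*sqrt(93)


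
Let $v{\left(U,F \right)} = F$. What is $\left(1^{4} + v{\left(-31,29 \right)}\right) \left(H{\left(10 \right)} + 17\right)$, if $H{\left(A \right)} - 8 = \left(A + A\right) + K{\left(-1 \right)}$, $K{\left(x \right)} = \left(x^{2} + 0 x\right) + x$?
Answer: $1350$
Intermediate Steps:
$K{\left(x \right)} = x + x^{2}$ ($K{\left(x \right)} = \left(x^{2} + 0\right) + x = x^{2} + x = x + x^{2}$)
$H{\left(A \right)} = 8 + 2 A$ ($H{\left(A \right)} = 8 + \left(\left(A + A\right) - \left(1 - 1\right)\right) = 8 + \left(2 A - 0\right) = 8 + \left(2 A + 0\right) = 8 + 2 A$)
$\left(1^{4} + v{\left(-31,29 \right)}\right) \left(H{\left(10 \right)} + 17\right) = \left(1^{4} + 29\right) \left(\left(8 + 2 \cdot 10\right) + 17\right) = \left(1 + 29\right) \left(\left(8 + 20\right) + 17\right) = 30 \left(28 + 17\right) = 30 \cdot 45 = 1350$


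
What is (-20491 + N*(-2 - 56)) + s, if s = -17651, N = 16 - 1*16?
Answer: -38142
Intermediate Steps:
N = 0 (N = 16 - 16 = 0)
(-20491 + N*(-2 - 56)) + s = (-20491 + 0*(-2 - 56)) - 17651 = (-20491 + 0*(-58)) - 17651 = (-20491 + 0) - 17651 = -20491 - 17651 = -38142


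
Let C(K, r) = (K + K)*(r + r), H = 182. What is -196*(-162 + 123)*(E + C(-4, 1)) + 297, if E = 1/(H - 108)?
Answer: -4510437/37 ≈ -1.2190e+5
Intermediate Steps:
C(K, r) = 4*K*r (C(K, r) = (2*K)*(2*r) = 4*K*r)
E = 1/74 (E = 1/(182 - 108) = 1/74 ≈ 0.013514)
-196*(-162 + 123)*(E + C(-4, 1)) + 297 = -196*(-162 + 123)*(1/74 + 4*(-4)*1) + 297 = -(-7644)*(1/74 - 16) + 297 = -(-7644)*(-1183)/74 + 297 = -196*46137/74 + 297 = -4521426/37 + 297 = -4510437/37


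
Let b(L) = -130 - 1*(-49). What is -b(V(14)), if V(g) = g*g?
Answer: 81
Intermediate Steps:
V(g) = g²
b(L) = -81 (b(L) = -130 + 49 = -81)
-b(V(14)) = -1*(-81) = 81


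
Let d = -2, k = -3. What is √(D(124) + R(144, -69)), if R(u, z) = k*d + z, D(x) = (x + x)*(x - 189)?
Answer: I*√16183 ≈ 127.21*I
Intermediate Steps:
D(x) = 2*x*(-189 + x) (D(x) = (2*x)*(-189 + x) = 2*x*(-189 + x))
R(u, z) = 6 + z (R(u, z) = -3*(-2) + z = 6 + z)
√(D(124) + R(144, -69)) = √(2*124*(-189 + 124) + (6 - 69)) = √(2*124*(-65) - 63) = √(-16120 - 63) = √(-16183) = I*√16183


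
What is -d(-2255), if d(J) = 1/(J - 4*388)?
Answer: 1/3807 ≈ 0.00026267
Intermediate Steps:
d(J) = 1/(-1552 + J) (d(J) = 1/(J - 1552) = 1/(-1552 + J))
-d(-2255) = -1/(-1552 - 2255) = -1/(-3807) = -1*(-1/3807) = 1/3807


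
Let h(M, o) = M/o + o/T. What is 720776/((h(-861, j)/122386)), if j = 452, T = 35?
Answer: 1395527944099520/174169 ≈ 8.0125e+9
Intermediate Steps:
h(M, o) = o/35 + M/o (h(M, o) = M/o + o/35 = o/35 + M/o)
720776/((h(-861, j)/122386)) = 720776/((((1/35)*452 - 861/452)/122386)) = 720776/(((452/35 - 861*1/452)*(1/122386))) = 720776/(((452/35 - 861/452)*(1/122386))) = 720776/(((174169/15820)*(1/122386))) = 720776/(174169/1936146520) = 720776*(1936146520/174169) = 1395527944099520/174169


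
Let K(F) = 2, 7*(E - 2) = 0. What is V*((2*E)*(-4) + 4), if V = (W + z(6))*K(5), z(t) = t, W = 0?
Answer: -144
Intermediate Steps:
E = 2 (E = 2 + (⅐)*0 = 2 + 0 = 2)
V = 12 (V = (0 + 6)*2 = 6*2 = 12)
V*((2*E)*(-4) + 4) = 12*((2*2)*(-4) + 4) = 12*(4*(-4) + 4) = 12*(-16 + 4) = 12*(-12) = -144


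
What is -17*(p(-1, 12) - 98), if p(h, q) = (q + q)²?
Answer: -8126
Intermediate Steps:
p(h, q) = 4*q² (p(h, q) = (2*q)² = 4*q²)
-17*(p(-1, 12) - 98) = -17*(4*12² - 98) = -17*(4*144 - 98) = -17*(576 - 98) = -17*478 = -8126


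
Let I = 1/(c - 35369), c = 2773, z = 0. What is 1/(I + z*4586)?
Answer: -32596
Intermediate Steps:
I = -1/32596 (I = 1/(2773 - 35369) = 1/(-32596) = -1/32596 ≈ -3.0679e-5)
1/(I + z*4586) = 1/(-1/32596 + 0*4586) = 1/(-1/32596 + 0) = 1/(-1/32596) = -32596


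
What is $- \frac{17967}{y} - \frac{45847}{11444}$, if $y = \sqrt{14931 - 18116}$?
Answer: $- \frac{45847}{11444} + \frac{17967 i \sqrt{65}}{455} \approx -4.0062 + 318.36 i$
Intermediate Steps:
$y = 7 i \sqrt{65}$ ($y = \sqrt{-3185} = 7 i \sqrt{65} \approx 56.436 i$)
$- \frac{17967}{y} - \frac{45847}{11444} = - \frac{17967}{7 i \sqrt{65}} - \frac{45847}{11444} = - 17967 \left(- \frac{i \sqrt{65}}{455}\right) - \frac{45847}{11444} = \frac{17967 i \sqrt{65}}{455} - \frac{45847}{11444} = - \frac{45847}{11444} + \frac{17967 i \sqrt{65}}{455}$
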